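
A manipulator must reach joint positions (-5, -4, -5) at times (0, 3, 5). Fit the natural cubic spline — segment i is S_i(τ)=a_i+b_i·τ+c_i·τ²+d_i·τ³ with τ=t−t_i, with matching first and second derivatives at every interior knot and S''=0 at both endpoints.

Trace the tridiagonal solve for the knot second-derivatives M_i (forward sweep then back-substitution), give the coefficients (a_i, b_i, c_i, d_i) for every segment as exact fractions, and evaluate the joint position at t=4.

Δ: Δ0=1/3, Δ1=-1/2
row 1: diag=10, rhs=-5; c'=1/5, d'=-1/2
back: M1=-1/2
M: M0=0, M1=-1/2, M2=0
seg 0: a=-5, c=M0/2=0, d=(M1−M0)/(6·3)=-1/36, b=Δ0−h0·(2M0+M1)/6=7/12
seg 1: a=-4, c=M1/2=-1/4, d=(M2−M1)/(6·2)=1/24, b=Δ1−h1·(2M1+M2)/6=-1/6
t_q=4 → seg 1, τ=1; S=-4+-1/6·τ+-1/4·τ²+1/24·τ³=-35/8

  seg 0: a=-5 b=7/12 c=0 d=-1/36
  seg 1: a=-4 b=-1/6 c=-1/4 d=1/24
S(4) = -35/8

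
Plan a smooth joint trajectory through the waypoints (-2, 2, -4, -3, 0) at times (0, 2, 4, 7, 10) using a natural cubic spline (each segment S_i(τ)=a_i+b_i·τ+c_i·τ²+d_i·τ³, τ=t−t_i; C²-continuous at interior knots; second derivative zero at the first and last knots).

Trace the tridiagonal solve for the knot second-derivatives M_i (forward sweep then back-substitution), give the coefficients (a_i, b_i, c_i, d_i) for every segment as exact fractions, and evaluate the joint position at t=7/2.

Δ: Δ0=2, Δ1=-3, Δ2=1/3, Δ3=1
row 1: diag=8, rhs=-30; c'=1/4, d'=-15/4
row 2: denom=10−2·1/4=19/2; d'=(20−2·-15/4)/(19/2)=55/19
row 3: denom=12−3·6/19=210/19; d'=(4−3·55/19)/(210/19)=-89/210
back: M3=-89/210
back: M2=55/19−6/19·-89/210=106/35
back: M1=-15/4−1/4·106/35=-631/140
M: M0=0, M1=-631/140, M2=106/35, M3=-89/210, M4=0
seg 0: a=-2, c=M0/2=0, d=(M1−M0)/(6·2)=-631/1680, b=Δ0−h0·(2M0+M1)/6=1471/420
seg 1: a=2, c=M1/2=-631/280, d=(M2−M1)/(6·2)=211/336, b=Δ1−h1·(2M1+M2)/6=-211/210
seg 2: a=-4, c=M2/2=53/35, d=(M3−M2)/(6·3)=-145/756, b=Δ2−h2·(2M2+M3)/6=-149/60
seg 3: a=-3, c=M3/2=-89/420, d=(M4−M3)/(6·3)=89/3780, b=Δ3−h3·(2M3+M4)/6=299/210
t_q=7/2 → seg 1, τ=3/2; S=2+-211/210·τ+-631/280·τ²+211/336·τ³=-11013/4480

  seg 0: a=-2 b=1471/420 c=0 d=-631/1680
  seg 1: a=2 b=-211/210 c=-631/280 d=211/336
  seg 2: a=-4 b=-149/60 c=53/35 d=-145/756
  seg 3: a=-3 b=299/210 c=-89/420 d=89/3780
S(7/2) = -11013/4480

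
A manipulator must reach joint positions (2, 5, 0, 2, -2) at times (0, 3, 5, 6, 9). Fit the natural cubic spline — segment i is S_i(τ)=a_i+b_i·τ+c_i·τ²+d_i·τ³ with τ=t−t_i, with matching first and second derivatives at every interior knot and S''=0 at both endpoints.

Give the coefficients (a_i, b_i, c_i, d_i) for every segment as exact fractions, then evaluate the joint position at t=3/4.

  seg 0: a=2 b=2335/876 c=0 d=-1459/7884
  seg 1: a=5 b=-1021/438 c=-1459/876 d=1385/1752
  seg 2: a=0 b=36/73 c=674/219 d=-344/219
  seg 3: a=2 b=424/219 c=-358/219 d=358/1971
S(3/4) = 73277/18688

Δ: Δ0=1, Δ1=-5/2, Δ2=2, Δ3=-4/3
row 1: diag=10, rhs=-21; c'=1/5, d'=-21/10
row 2: denom=6−2·1/5=28/5; d'=(27−2·-21/10)/(28/5)=39/7
row 3: denom=8−1·5/28=219/28; d'=(-20−1·39/7)/(219/28)=-716/219
back: M3=-716/219
back: M2=39/7−5/28·-716/219=1348/219
back: M1=-21/10−1/5·1348/219=-1459/438
M: M0=0, M1=-1459/438, M2=1348/219, M3=-716/219, M4=0
seg 0: a=2, c=M0/2=0, d=(M1−M0)/(6·3)=-1459/7884, b=Δ0−h0·(2M0+M1)/6=2335/876
seg 1: a=5, c=M1/2=-1459/876, d=(M2−M1)/(6·2)=1385/1752, b=Δ1−h1·(2M1+M2)/6=-1021/438
seg 2: a=0, c=M2/2=674/219, d=(M3−M2)/(6·1)=-344/219, b=Δ2−h2·(2M2+M3)/6=36/73
seg 3: a=2, c=M3/2=-358/219, d=(M4−M3)/(6·3)=358/1971, b=Δ3−h3·(2M3+M4)/6=424/219
t_q=3/4 → seg 0, τ=3/4; S=2+2335/876·τ+0·τ²+-1459/7884·τ³=73277/18688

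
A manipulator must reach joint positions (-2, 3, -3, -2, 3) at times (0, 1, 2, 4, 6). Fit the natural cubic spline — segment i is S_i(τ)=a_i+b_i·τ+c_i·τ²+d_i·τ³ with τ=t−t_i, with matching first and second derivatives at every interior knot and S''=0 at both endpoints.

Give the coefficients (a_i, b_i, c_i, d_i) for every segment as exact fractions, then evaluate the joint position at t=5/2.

Δ: Δ0=5, Δ1=-6, Δ2=1/2, Δ3=5/2
row 1: diag=4, rhs=-66; c'=1/4, d'=-33/2
row 2: denom=6−1·1/4=23/4; d'=(39−1·-33/2)/(23/4)=222/23
row 3: denom=8−2·8/23=168/23; d'=(12−2·222/23)/(168/23)=-1
back: M3=-1
back: M2=222/23−8/23·-1=10
back: M1=-33/2−1/4·10=-19
M: M0=0, M1=-19, M2=10, M3=-1, M4=0
seg 0: a=-2, c=M0/2=0, d=(M1−M0)/(6·1)=-19/6, b=Δ0−h0·(2M0+M1)/6=49/6
seg 1: a=3, c=M1/2=-19/2, d=(M2−M1)/(6·1)=29/6, b=Δ1−h1·(2M1+M2)/6=-4/3
seg 2: a=-3, c=M2/2=5, d=(M3−M2)/(6·2)=-11/12, b=Δ2−h2·(2M2+M3)/6=-35/6
seg 3: a=-2, c=M3/2=-1/2, d=(M4−M3)/(6·2)=1/12, b=Δ3−h3·(2M3+M4)/6=19/6
t_q=5/2 → seg 2, τ=1/2; S=-3+-35/6·τ+5·τ²+-11/12·τ³=-153/32

  seg 0: a=-2 b=49/6 c=0 d=-19/6
  seg 1: a=3 b=-4/3 c=-19/2 d=29/6
  seg 2: a=-3 b=-35/6 c=5 d=-11/12
  seg 3: a=-2 b=19/6 c=-1/2 d=1/12
S(5/2) = -153/32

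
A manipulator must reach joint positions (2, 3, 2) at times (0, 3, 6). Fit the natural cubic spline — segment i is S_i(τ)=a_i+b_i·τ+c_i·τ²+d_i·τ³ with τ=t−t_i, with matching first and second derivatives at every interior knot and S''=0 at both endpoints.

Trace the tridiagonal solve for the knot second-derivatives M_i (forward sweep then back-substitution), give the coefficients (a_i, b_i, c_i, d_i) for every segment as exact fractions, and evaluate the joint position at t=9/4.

Δ: Δ0=1/3, Δ1=-1/3
row 1: diag=12, rhs=-4; c'=1/4, d'=-1/3
back: M1=-1/3
M: M0=0, M1=-1/3, M2=0
seg 0: a=2, c=M0/2=0, d=(M1−M0)/(6·3)=-1/54, b=Δ0−h0·(2M0+M1)/6=1/2
seg 1: a=3, c=M1/2=-1/6, d=(M2−M1)/(6·3)=1/54, b=Δ1−h1·(2M1+M2)/6=0
t_q=9/4 → seg 0, τ=9/4; S=2+1/2·τ+0·τ²+-1/54·τ³=373/128

  seg 0: a=2 b=1/2 c=0 d=-1/54
  seg 1: a=3 b=0 c=-1/6 d=1/54
S(9/4) = 373/128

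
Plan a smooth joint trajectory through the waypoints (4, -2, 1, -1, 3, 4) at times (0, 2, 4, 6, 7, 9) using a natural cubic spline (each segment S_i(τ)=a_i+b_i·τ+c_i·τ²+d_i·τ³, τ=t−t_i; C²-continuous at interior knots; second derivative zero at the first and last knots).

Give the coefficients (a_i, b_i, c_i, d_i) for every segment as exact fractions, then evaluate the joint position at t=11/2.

  seg 0: a=4 b=-1441/318 c=0 d=487/1272
  seg 1: a=-2 b=10/159 c=487/212 d=-251/318
  seg 2: a=1 b=-35/159 c=-517/212 d=1303/1272
  seg 3: a=-1 b=737/318 c=393/106 d=-322/159
  seg 4: a=3 b=1163/318 c=-251/106 d=251/636
S(11/2) = -4613/3392

Δ: Δ0=-3, Δ1=3/2, Δ2=-1, Δ3=4, Δ4=1/2
row 1: diag=8, rhs=27; c'=1/4, d'=27/8
row 2: denom=8−2·1/4=15/2; d'=(-15−2·27/8)/(15/2)=-29/10
row 3: denom=6−2·4/15=82/15; d'=(30−2·-29/10)/(82/15)=537/82
row 4: denom=6−1·15/82=477/82; d'=(-21−1·537/82)/(477/82)=-251/53
back: M4=-251/53
back: M3=537/82−15/82·-251/53=393/53
back: M2=-29/10−4/15·393/53=-517/106
back: M1=27/8−1/4·-517/106=487/106
M: M0=0, M1=487/106, M2=-517/106, M3=393/53, M4=-251/53, M5=0
seg 0: a=4, c=M0/2=0, d=(M1−M0)/(6·2)=487/1272, b=Δ0−h0·(2M0+M1)/6=-1441/318
seg 1: a=-2, c=M1/2=487/212, d=(M2−M1)/(6·2)=-251/318, b=Δ1−h1·(2M1+M2)/6=10/159
seg 2: a=1, c=M2/2=-517/212, d=(M3−M2)/(6·2)=1303/1272, b=Δ2−h2·(2M2+M3)/6=-35/159
seg 3: a=-1, c=M3/2=393/106, d=(M4−M3)/(6·1)=-322/159, b=Δ3−h3·(2M3+M4)/6=737/318
seg 4: a=3, c=M4/2=-251/106, d=(M5−M4)/(6·2)=251/636, b=Δ4−h4·(2M4+M5)/6=1163/318
t_q=11/2 → seg 2, τ=3/2; S=1+-35/159·τ+-517/212·τ²+1303/1272·τ³=-4613/3392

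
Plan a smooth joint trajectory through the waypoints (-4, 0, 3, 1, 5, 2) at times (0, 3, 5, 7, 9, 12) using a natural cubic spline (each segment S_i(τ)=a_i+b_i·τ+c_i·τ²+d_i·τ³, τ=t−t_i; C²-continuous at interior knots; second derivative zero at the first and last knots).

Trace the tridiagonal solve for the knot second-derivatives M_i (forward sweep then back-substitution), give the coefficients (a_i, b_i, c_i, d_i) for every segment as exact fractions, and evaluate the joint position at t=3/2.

  seg 0: a=-4 b=83/84 c=0 d=29/756
  seg 1: a=0 b=85/42 c=29/84 d=-17/56
  seg 2: a=3 b=-5/21 c=-31/21 d=23/42
  seg 3: a=1 b=3/7 c=38/21 d=-43/84
  seg 4: a=5 b=32/21 c=-53/42 d=53/378
S(3/2) = -535/224

Δ: Δ0=4/3, Δ1=3/2, Δ2=-1, Δ3=2, Δ4=-1
row 1: diag=10, rhs=1; c'=1/5, d'=1/10
row 2: denom=8−2·1/5=38/5; d'=(-15−2·1/10)/(38/5)=-2
row 3: denom=8−2·5/19=142/19; d'=(18−2·-2)/(142/19)=209/71
row 4: denom=10−2·19/71=672/71; d'=(-18−2·209/71)/(672/71)=-53/21
back: M4=-53/21
back: M3=209/71−19/71·-53/21=76/21
back: M2=-2−5/19·76/21=-62/21
back: M1=1/10−1/5·-62/21=29/42
M: M0=0, M1=29/42, M2=-62/21, M3=76/21, M4=-53/21, M5=0
seg 0: a=-4, c=M0/2=0, d=(M1−M0)/(6·3)=29/756, b=Δ0−h0·(2M0+M1)/6=83/84
seg 1: a=0, c=M1/2=29/84, d=(M2−M1)/(6·2)=-17/56, b=Δ1−h1·(2M1+M2)/6=85/42
seg 2: a=3, c=M2/2=-31/21, d=(M3−M2)/(6·2)=23/42, b=Δ2−h2·(2M2+M3)/6=-5/21
seg 3: a=1, c=M3/2=38/21, d=(M4−M3)/(6·2)=-43/84, b=Δ3−h3·(2M3+M4)/6=3/7
seg 4: a=5, c=M4/2=-53/42, d=(M5−M4)/(6·3)=53/378, b=Δ4−h4·(2M4+M5)/6=32/21
t_q=3/2 → seg 0, τ=3/2; S=-4+83/84·τ+0·τ²+29/756·τ³=-535/224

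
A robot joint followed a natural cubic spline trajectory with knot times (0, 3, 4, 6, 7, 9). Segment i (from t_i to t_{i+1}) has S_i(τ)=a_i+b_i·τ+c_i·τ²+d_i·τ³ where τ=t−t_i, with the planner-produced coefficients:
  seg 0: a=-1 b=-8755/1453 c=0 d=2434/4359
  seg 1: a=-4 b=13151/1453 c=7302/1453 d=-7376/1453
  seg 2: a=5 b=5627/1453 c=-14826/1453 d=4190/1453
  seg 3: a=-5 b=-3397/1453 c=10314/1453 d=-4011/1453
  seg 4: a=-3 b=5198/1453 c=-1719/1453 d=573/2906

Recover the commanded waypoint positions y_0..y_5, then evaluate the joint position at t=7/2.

y_0=-1 y_1=-4 y_2=5 y_3=-5 y_4=-3 y_5=1
S(7/2) = 1667/1453

y_0 = S_0(0) = a_0 = -1
y_1 = S_1(0) = a_1 = -4
y_2 = S_2(0) = a_2 = 5
y_3 = S_3(0) = a_3 = -5
y_4 = S_4(0) = a_4 = -3
y_5 = S_4(2) = 1
t_q=7/2 is in segment 1 (τ=1/2); S_1(τ)=1667/1453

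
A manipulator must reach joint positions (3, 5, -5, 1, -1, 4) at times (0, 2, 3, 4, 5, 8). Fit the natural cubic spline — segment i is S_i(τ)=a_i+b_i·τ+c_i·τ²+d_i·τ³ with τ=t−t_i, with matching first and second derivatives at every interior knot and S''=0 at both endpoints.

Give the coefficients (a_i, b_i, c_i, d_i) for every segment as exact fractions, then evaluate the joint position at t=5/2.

  seg 0: a=3 b=13033/1995 c=0 d=-5519/3990
  seg 1: a=5 b=-20081/1995 c=-5519/665 d=2384/285
  seg 2: a=-5 b=-3131/1995 c=11169/665 d=-18406/1995
  seg 3: a=1 b=1733/399 c=-7237/665 d=9056/1995
  seg 4: a=-1 b=-7589/1995 c=1819/665 d=-1819/5985
S(5/2) = -565/532

Δ: Δ0=1, Δ1=-10, Δ2=6, Δ3=-2, Δ4=5/3
row 1: diag=6, rhs=-66; c'=1/6, d'=-11
row 2: denom=4−1·1/6=23/6; d'=(96−1·-11)/(23/6)=642/23
row 3: denom=4−1·6/23=86/23; d'=(-48−1·642/23)/(86/23)=-873/43
row 4: denom=8−1·23/86=665/86; d'=(22−1·-873/43)/(665/86)=3638/665
back: M4=3638/665
back: M3=-873/43−23/86·3638/665=-14474/665
back: M2=642/23−6/23·-14474/665=22338/665
back: M1=-11−1/6·22338/665=-11038/665
M: M0=0, M1=-11038/665, M2=22338/665, M3=-14474/665, M4=3638/665, M5=0
seg 0: a=3, c=M0/2=0, d=(M1−M0)/(6·2)=-5519/3990, b=Δ0−h0·(2M0+M1)/6=13033/1995
seg 1: a=5, c=M1/2=-5519/665, d=(M2−M1)/(6·1)=2384/285, b=Δ1−h1·(2M1+M2)/6=-20081/1995
seg 2: a=-5, c=M2/2=11169/665, d=(M3−M2)/(6·1)=-18406/1995, b=Δ2−h2·(2M2+M3)/6=-3131/1995
seg 3: a=1, c=M3/2=-7237/665, d=(M4−M3)/(6·1)=9056/1995, b=Δ3−h3·(2M3+M4)/6=1733/399
seg 4: a=-1, c=M4/2=1819/665, d=(M5−M4)/(6·3)=-1819/5985, b=Δ4−h4·(2M4+M5)/6=-7589/1995
t_q=5/2 → seg 1, τ=1/2; S=5+-20081/1995·τ+-5519/665·τ²+2384/285·τ³=-565/532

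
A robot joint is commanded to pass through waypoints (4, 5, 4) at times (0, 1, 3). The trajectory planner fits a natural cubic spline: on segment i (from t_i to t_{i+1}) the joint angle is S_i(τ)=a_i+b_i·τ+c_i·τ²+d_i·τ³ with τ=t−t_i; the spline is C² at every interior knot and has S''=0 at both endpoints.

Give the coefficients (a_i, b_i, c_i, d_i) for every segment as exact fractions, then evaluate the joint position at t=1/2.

  seg 0: a=4 b=5/4 c=0 d=-1/4
  seg 1: a=5 b=1/2 c=-3/4 d=1/8
S(1/2) = 147/32

Δ: Δ0=1, Δ1=-1/2
row 1: diag=6, rhs=-9; c'=1/3, d'=-3/2
back: M1=-3/2
M: M0=0, M1=-3/2, M2=0
seg 0: a=4, c=M0/2=0, d=(M1−M0)/(6·1)=-1/4, b=Δ0−h0·(2M0+M1)/6=5/4
seg 1: a=5, c=M1/2=-3/4, d=(M2−M1)/(6·2)=1/8, b=Δ1−h1·(2M1+M2)/6=1/2
t_q=1/2 → seg 0, τ=1/2; S=4+5/4·τ+0·τ²+-1/4·τ³=147/32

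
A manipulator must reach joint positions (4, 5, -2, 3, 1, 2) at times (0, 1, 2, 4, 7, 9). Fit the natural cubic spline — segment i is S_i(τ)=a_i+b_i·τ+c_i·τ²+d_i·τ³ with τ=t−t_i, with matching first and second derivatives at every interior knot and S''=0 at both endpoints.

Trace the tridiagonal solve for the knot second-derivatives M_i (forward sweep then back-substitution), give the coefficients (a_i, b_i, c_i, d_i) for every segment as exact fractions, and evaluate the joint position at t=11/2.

  seg 0: a=4 b=41495/11598 c=0 d=-29897/11598
  seg 1: a=5 b=-24098/5799 c=-29897/3866 d=56701/11598
  seg 2: a=-2 b=-57475/11598 c=13402/1933 d=-37177/23196
  seg 3: a=3 b=41111/11598 c=-10373/3866 d=2473/5799
  seg 4: a=1 b=-12061/11598 c=4465/3866 d=-4465/23196
S(11/2) = 28757/7732

Δ: Δ0=1, Δ1=-7, Δ2=5/2, Δ3=-2/3, Δ4=1/2
row 1: diag=4, rhs=-48; c'=1/4, d'=-12
row 2: denom=6−1·1/4=23/4; d'=(57−1·-12)/(23/4)=12
row 3: denom=10−2·8/23=214/23; d'=(-19−2·12)/(214/23)=-989/214
row 4: denom=10−3·69/214=1933/214; d'=(7−3·-989/214)/(1933/214)=4465/1933
back: M4=4465/1933
back: M3=-989/214−69/214·4465/1933=-10373/1933
back: M2=12−8/23·-10373/1933=26804/1933
back: M1=-12−1/4·26804/1933=-29897/1933
M: M0=0, M1=-29897/1933, M2=26804/1933, M3=-10373/1933, M4=4465/1933, M5=0
seg 0: a=4, c=M0/2=0, d=(M1−M0)/(6·1)=-29897/11598, b=Δ0−h0·(2M0+M1)/6=41495/11598
seg 1: a=5, c=M1/2=-29897/3866, d=(M2−M1)/(6·1)=56701/11598, b=Δ1−h1·(2M1+M2)/6=-24098/5799
seg 2: a=-2, c=M2/2=13402/1933, d=(M3−M2)/(6·2)=-37177/23196, b=Δ2−h2·(2M2+M3)/6=-57475/11598
seg 3: a=3, c=M3/2=-10373/3866, d=(M4−M3)/(6·3)=2473/5799, b=Δ3−h3·(2M3+M4)/6=41111/11598
seg 4: a=1, c=M4/2=4465/3866, d=(M5−M4)/(6·2)=-4465/23196, b=Δ4−h4·(2M4+M5)/6=-12061/11598
t_q=11/2 → seg 3, τ=3/2; S=3+41111/11598·τ+-10373/3866·τ²+2473/5799·τ³=28757/7732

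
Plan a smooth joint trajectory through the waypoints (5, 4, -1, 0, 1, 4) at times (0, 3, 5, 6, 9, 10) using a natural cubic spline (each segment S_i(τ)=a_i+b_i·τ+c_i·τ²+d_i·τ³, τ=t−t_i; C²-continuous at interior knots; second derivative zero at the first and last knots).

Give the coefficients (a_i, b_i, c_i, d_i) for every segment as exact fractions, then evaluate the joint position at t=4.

Δ: Δ0=-1/3, Δ1=-5/2, Δ2=1, Δ3=1/3, Δ4=3
row 1: diag=10, rhs=-13; c'=1/5, d'=-13/10
row 2: denom=6−2·1/5=28/5; d'=(21−2·-13/10)/(28/5)=59/14
row 3: denom=8−1·5/28=219/28; d'=(-4−1·59/14)/(219/28)=-230/219
row 4: denom=8−3·28/73=500/73; d'=(16−3·-230/219)/(500/73)=699/250
back: M4=699/250
back: M3=-230/219−28/73·699/250=-796/375
back: M2=59/14−5/28·-796/375=689/150
back: M1=-13/10−1/5·689/150=-832/375
M: M0=0, M1=-832/375, M2=689/150, M3=-796/375, M4=699/250, M5=0
seg 0: a=5, c=M0/2=0, d=(M1−M0)/(6·3)=-416/3375, b=Δ0−h0·(2M0+M1)/6=97/125
seg 1: a=4, c=M1/2=-416/375, d=(M2−M1)/(6·2)=1703/3000, b=Δ1−h1·(2M1+M2)/6=-319/125
seg 2: a=-1, c=M2/2=689/300, d=(M3−M2)/(6·1)=-1679/1500, b=Δ2−h2·(2M2+M3)/6=-133/750
seg 3: a=0, c=M3/2=-398/375, d=(M4−M3)/(6·3)=3689/13500, b=Δ3−h3·(2M3+M4)/6=529/500
seg 4: a=1, c=M4/2=699/500, d=(M5−M4)/(6·1)=-233/500, b=Δ4−h4·(2M4+M5)/6=517/250
t_q=4 → seg 1, τ=1; S=4+-319/125·τ+-416/375·τ²+1703/3000·τ³=2719/3000

  seg 0: a=5 b=97/125 c=0 d=-416/3375
  seg 1: a=4 b=-319/125 c=-416/375 d=1703/3000
  seg 2: a=-1 b=-133/750 c=689/300 d=-1679/1500
  seg 3: a=0 b=529/500 c=-398/375 d=3689/13500
  seg 4: a=1 b=517/250 c=699/500 d=-233/500
S(4) = 2719/3000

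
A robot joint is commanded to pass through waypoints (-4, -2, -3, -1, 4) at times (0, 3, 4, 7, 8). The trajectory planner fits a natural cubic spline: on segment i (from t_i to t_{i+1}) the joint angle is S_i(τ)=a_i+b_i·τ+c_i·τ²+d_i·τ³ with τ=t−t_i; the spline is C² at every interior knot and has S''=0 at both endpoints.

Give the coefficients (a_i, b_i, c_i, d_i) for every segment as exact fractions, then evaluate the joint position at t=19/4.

Δ: Δ0=2/3, Δ1=-1, Δ2=2/3, Δ3=5
row 1: diag=8, rhs=-10; c'=1/8, d'=-5/4
row 2: denom=8−1·1/8=63/8; d'=(10−1·-5/4)/(63/8)=10/7
row 3: denom=8−3·8/21=48/7; d'=(26−3·10/7)/(48/7)=19/6
back: M3=19/6
back: M2=10/7−8/21·19/6=2/9
back: M1=-5/4−1/8·2/9=-23/18
M: M0=0, M1=-23/18, M2=2/9, M3=19/6, M4=0
seg 0: a=-4, c=M0/2=0, d=(M1−M0)/(6·3)=-23/324, b=Δ0−h0·(2M0+M1)/6=47/36
seg 1: a=-2, c=M1/2=-23/36, d=(M2−M1)/(6·1)=1/4, b=Δ1−h1·(2M1+M2)/6=-11/18
seg 2: a=-3, c=M2/2=1/9, d=(M3−M2)/(6·3)=53/324, b=Δ2−h2·(2M2+M3)/6=-41/36
seg 3: a=-1, c=M3/2=19/12, d=(M4−M3)/(6·1)=-19/36, b=Δ3−h3·(2M3+M4)/6=71/18
t_q=19/4 → seg 2, τ=3/4; S=-3+-41/36·τ+1/9·τ²+53/324·τ³=-953/256

  seg 0: a=-4 b=47/36 c=0 d=-23/324
  seg 1: a=-2 b=-11/18 c=-23/36 d=1/4
  seg 2: a=-3 b=-41/36 c=1/9 d=53/324
  seg 3: a=-1 b=71/18 c=19/12 d=-19/36
S(19/4) = -953/256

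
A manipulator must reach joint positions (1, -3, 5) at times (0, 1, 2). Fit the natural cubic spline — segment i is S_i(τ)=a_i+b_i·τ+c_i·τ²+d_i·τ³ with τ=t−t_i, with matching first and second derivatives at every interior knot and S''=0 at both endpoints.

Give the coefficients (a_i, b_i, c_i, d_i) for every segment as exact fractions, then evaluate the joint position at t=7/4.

Δ: Δ0=-4, Δ1=8
row 1: diag=4, rhs=72; c'=1/4, d'=18
back: M1=18
M: M0=0, M1=18, M2=0
seg 0: a=1, c=M0/2=0, d=(M1−M0)/(6·1)=3, b=Δ0−h0·(2M0+M1)/6=-7
seg 1: a=-3, c=M1/2=9, d=(M2−M1)/(6·1)=-3, b=Δ1−h1·(2M1+M2)/6=2
t_q=7/4 → seg 1, τ=3/4; S=-3+2·τ+9·τ²+-3·τ³=147/64

  seg 0: a=1 b=-7 c=0 d=3
  seg 1: a=-3 b=2 c=9 d=-3
S(7/4) = 147/64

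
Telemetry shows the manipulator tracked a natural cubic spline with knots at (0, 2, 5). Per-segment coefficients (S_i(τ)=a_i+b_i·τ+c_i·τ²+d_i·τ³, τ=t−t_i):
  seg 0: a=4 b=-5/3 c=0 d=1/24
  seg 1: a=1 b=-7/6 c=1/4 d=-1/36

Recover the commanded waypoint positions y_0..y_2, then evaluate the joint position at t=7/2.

y_0=4 y_1=1 y_2=-1
S(7/2) = -9/32

y_0 = S_0(0) = a_0 = 4
y_1 = S_1(0) = a_1 = 1
y_2 = S_1(3) = -1
t_q=7/2 is in segment 1 (τ=3/2); S_1(τ)=-9/32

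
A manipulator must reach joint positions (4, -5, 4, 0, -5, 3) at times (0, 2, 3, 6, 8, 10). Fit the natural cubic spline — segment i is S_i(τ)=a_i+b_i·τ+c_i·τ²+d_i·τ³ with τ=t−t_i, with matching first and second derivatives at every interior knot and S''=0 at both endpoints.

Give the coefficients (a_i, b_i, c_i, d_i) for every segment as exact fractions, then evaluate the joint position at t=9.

  seg 0: a=4 b=-22529/2355 c=0 d=23863/18840
  seg 1: a=-5 b=26531/4710 c=23863/3140 d=-39871/9420
  seg 2: a=4 b=76627/9420 c=-4002/785 d=3659/5652
  seg 3: a=0 b=-23431/4710 c=2287/3140 d=959/3768
  seg 4: a=-5 b=2338/2355 c=3541/1570 d=-3541/9420
S(9) = -6681/3140

Δ: Δ0=-9/2, Δ1=9, Δ2=-4/3, Δ3=-5/2, Δ4=4
row 1: diag=6, rhs=81; c'=1/6, d'=27/2
row 2: denom=8−1·1/6=47/6; d'=(-62−1·27/2)/(47/6)=-453/47
row 3: denom=10−3·18/47=416/47; d'=(-7−3·-453/47)/(416/47)=515/208
row 4: denom=8−2·47/208=785/104; d'=(39−2·515/208)/(785/104)=3541/785
back: M4=3541/785
back: M3=515/208−47/208·3541/785=2287/1570
back: M2=-453/47−18/47·2287/1570=-8004/785
back: M1=27/2−1/6·-8004/785=23863/1570
M: M0=0, M1=23863/1570, M2=-8004/785, M3=2287/1570, M4=3541/785, M5=0
seg 0: a=4, c=M0/2=0, d=(M1−M0)/(6·2)=23863/18840, b=Δ0−h0·(2M0+M1)/6=-22529/2355
seg 1: a=-5, c=M1/2=23863/3140, d=(M2−M1)/(6·1)=-39871/9420, b=Δ1−h1·(2M1+M2)/6=26531/4710
seg 2: a=4, c=M2/2=-4002/785, d=(M3−M2)/(6·3)=3659/5652, b=Δ2−h2·(2M2+M3)/6=76627/9420
seg 3: a=0, c=M3/2=2287/3140, d=(M4−M3)/(6·2)=959/3768, b=Δ3−h3·(2M3+M4)/6=-23431/4710
seg 4: a=-5, c=M4/2=3541/1570, d=(M5−M4)/(6·2)=-3541/9420, b=Δ4−h4·(2M4+M5)/6=2338/2355
t_q=9 → seg 4, τ=1; S=-5+2338/2355·τ+3541/1570·τ²+-3541/9420·τ³=-6681/3140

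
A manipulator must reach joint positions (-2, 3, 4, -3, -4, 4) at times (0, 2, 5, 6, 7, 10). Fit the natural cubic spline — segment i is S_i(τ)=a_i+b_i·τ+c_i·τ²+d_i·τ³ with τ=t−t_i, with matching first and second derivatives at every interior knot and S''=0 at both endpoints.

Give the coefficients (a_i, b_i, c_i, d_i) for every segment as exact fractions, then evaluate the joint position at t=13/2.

  seg 0: a=-2 b=9425/4242 c=0 d=295/4242
  seg 1: a=3 b=12965/4242 c=295/707 d=-16861/38178
  seg 2: a=4 b=-13499/2121 c=-15091/4242 d=12395/4242
  seg 3: a=-3 b=-6665/1414 c=11047/2121 d=-6341/4242
  seg 4: a=-4 b=2585/2121 c=3071/4242 d=-3071/38178
S(13/2) = -20563/4848

Δ: Δ0=5/2, Δ1=1/3, Δ2=-7, Δ3=-1, Δ4=8/3
row 1: diag=10, rhs=-13; c'=3/10, d'=-13/10
row 2: denom=8−3·3/10=71/10; d'=(-44−3·-13/10)/(71/10)=-401/71
row 3: denom=4−1·10/71=274/71; d'=(36−1·-401/71)/(274/71)=2957/274
row 4: denom=8−1·71/274=2121/274; d'=(22−1·2957/274)/(2121/274)=3071/2121
back: M4=3071/2121
back: M3=2957/274−71/274·3071/2121=22094/2121
back: M2=-401/71−10/71·22094/2121=-15091/2121
back: M1=-13/10−3/10·-15091/2121=590/707
M: M0=0, M1=590/707, M2=-15091/2121, M3=22094/2121, M4=3071/2121, M5=0
seg 0: a=-2, c=M0/2=0, d=(M1−M0)/(6·2)=295/4242, b=Δ0−h0·(2M0+M1)/6=9425/4242
seg 1: a=3, c=M1/2=295/707, d=(M2−M1)/(6·3)=-16861/38178, b=Δ1−h1·(2M1+M2)/6=12965/4242
seg 2: a=4, c=M2/2=-15091/4242, d=(M3−M2)/(6·1)=12395/4242, b=Δ2−h2·(2M2+M3)/6=-13499/2121
seg 3: a=-3, c=M3/2=11047/2121, d=(M4−M3)/(6·1)=-6341/4242, b=Δ3−h3·(2M3+M4)/6=-6665/1414
seg 4: a=-4, c=M4/2=3071/4242, d=(M5−M4)/(6·3)=-3071/38178, b=Δ4−h4·(2M4+M5)/6=2585/2121
t_q=13/2 → seg 3, τ=1/2; S=-3+-6665/1414·τ+11047/2121·τ²+-6341/4242·τ³=-20563/4848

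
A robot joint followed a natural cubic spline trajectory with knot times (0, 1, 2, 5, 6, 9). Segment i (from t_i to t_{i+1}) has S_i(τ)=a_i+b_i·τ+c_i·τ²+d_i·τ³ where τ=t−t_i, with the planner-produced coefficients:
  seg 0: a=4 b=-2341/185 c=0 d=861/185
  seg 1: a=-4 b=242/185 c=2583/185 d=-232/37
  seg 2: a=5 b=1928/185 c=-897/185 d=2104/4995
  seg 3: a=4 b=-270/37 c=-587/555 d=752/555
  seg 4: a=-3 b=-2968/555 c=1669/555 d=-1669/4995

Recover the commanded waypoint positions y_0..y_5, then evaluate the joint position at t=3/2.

y_0 = S_0(0) = a_0 = 4
y_1 = S_1(0) = a_1 = -4
y_2 = S_2(0) = a_2 = 5
y_3 = S_3(0) = a_3 = 4
y_4 = S_4(0) = a_4 = -3
y_5 = S_4(3) = -1
t_q=3/2 is in segment 1 (τ=1/2); S_1(τ)=-473/740

y_0=4 y_1=-4 y_2=5 y_3=4 y_4=-3 y_5=-1
S(3/2) = -473/740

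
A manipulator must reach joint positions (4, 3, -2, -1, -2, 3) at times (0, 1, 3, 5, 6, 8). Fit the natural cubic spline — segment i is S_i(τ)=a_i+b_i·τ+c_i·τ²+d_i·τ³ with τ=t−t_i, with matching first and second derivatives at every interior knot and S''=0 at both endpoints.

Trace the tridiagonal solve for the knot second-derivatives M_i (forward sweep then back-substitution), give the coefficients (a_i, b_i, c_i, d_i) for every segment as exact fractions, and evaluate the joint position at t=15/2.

  seg 0: a=4 b=-188/349 c=0 d=-161/349
  seg 1: a=3 b=-671/349 c=-483/349 d=1529/2792
  seg 2: a=-2 b=-619/698 c=2655/1396 d=-1687/2792
  seg 3: a=-1 b=-185/349 c=-1203/698 d=875/698
  seg 4: a=-2 b=-151/698 c=711/349 d=-237/698
S(15/2) = 6217/5584

Δ: Δ0=-1, Δ1=-5/2, Δ2=1/2, Δ3=-1, Δ4=5/2
row 1: diag=6, rhs=-9; c'=1/3, d'=-3/2
row 2: denom=8−2·1/3=22/3; d'=(18−2·-3/2)/(22/3)=63/22
row 3: denom=6−2·3/11=60/11; d'=(-9−2·63/22)/(60/11)=-27/10
row 4: denom=6−1·11/60=349/60; d'=(21−1·-27/10)/(349/60)=1422/349
back: M4=1422/349
back: M3=-27/10−11/60·1422/349=-1203/349
back: M2=63/22−3/11·-1203/349=2655/698
back: M1=-3/2−1/3·2655/698=-966/349
M: M0=0, M1=-966/349, M2=2655/698, M3=-1203/349, M4=1422/349, M5=0
seg 0: a=4, c=M0/2=0, d=(M1−M0)/(6·1)=-161/349, b=Δ0−h0·(2M0+M1)/6=-188/349
seg 1: a=3, c=M1/2=-483/349, d=(M2−M1)/(6·2)=1529/2792, b=Δ1−h1·(2M1+M2)/6=-671/349
seg 2: a=-2, c=M2/2=2655/1396, d=(M3−M2)/(6·2)=-1687/2792, b=Δ2−h2·(2M2+M3)/6=-619/698
seg 3: a=-1, c=M3/2=-1203/698, d=(M4−M3)/(6·1)=875/698, b=Δ3−h3·(2M3+M4)/6=-185/349
seg 4: a=-2, c=M4/2=711/349, d=(M5−M4)/(6·2)=-237/698, b=Δ4−h4·(2M4+M5)/6=-151/698
t_q=15/2 → seg 4, τ=3/2; S=-2+-151/698·τ+711/349·τ²+-237/698·τ³=6217/5584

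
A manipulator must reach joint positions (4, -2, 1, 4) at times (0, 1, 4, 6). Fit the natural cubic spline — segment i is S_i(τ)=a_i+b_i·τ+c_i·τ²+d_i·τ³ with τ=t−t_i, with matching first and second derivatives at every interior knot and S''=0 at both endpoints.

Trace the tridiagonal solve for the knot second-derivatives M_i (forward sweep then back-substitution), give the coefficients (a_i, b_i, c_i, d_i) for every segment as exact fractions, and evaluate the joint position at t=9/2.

  seg 0: a=4 b=-989/142 c=0 d=137/142
  seg 1: a=-2 b=-289/71 c=411/142 d=-57/142
  seg 2: a=1 b=349/142 c=-51/71 d=17/142
S(9/2) = 2345/1136

Δ: Δ0=-6, Δ1=1, Δ2=3/2
row 1: diag=8, rhs=42; c'=3/8, d'=21/4
row 2: denom=10−3·3/8=71/8; d'=(3−3·21/4)/(71/8)=-102/71
back: M2=-102/71
back: M1=21/4−3/8·-102/71=411/71
M: M0=0, M1=411/71, M2=-102/71, M3=0
seg 0: a=4, c=M0/2=0, d=(M1−M0)/(6·1)=137/142, b=Δ0−h0·(2M0+M1)/6=-989/142
seg 1: a=-2, c=M1/2=411/142, d=(M2−M1)/(6·3)=-57/142, b=Δ1−h1·(2M1+M2)/6=-289/71
seg 2: a=1, c=M2/2=-51/71, d=(M3−M2)/(6·2)=17/142, b=Δ2−h2·(2M2+M3)/6=349/142
t_q=9/2 → seg 2, τ=1/2; S=1+349/142·τ+-51/71·τ²+17/142·τ³=2345/1136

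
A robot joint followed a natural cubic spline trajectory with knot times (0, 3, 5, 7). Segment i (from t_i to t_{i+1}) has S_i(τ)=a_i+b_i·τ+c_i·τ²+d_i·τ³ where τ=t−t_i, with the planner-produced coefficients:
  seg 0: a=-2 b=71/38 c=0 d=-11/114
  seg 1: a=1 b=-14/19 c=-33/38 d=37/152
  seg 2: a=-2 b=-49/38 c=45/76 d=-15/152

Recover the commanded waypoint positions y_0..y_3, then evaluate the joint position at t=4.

y_0=-2 y_1=1 y_2=-2 y_3=-3
S(4) = -55/152

y_0 = S_0(0) = a_0 = -2
y_1 = S_1(0) = a_1 = 1
y_2 = S_2(0) = a_2 = -2
y_3 = S_2(2) = -3
t_q=4 is in segment 1 (τ=1); S_1(τ)=-55/152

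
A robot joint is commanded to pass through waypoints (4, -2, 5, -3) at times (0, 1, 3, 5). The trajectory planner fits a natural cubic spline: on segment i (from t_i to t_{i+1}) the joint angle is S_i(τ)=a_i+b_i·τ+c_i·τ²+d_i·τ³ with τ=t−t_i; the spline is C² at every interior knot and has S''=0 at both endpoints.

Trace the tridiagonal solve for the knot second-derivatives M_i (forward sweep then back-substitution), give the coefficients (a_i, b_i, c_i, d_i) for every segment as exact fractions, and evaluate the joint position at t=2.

Δ: Δ0=-6, Δ1=7/2, Δ2=-4
row 1: diag=6, rhs=57; c'=1/3, d'=19/2
row 2: denom=8−2·1/3=22/3; d'=(-45−2·19/2)/(22/3)=-96/11
back: M2=-96/11
back: M1=19/2−1/3·-96/11=273/22
M: M0=0, M1=273/22, M2=-96/11, M3=0
seg 0: a=4, c=M0/2=0, d=(M1−M0)/(6·1)=91/44, b=Δ0−h0·(2M0+M1)/6=-355/44
seg 1: a=-2, c=M1/2=273/44, d=(M2−M1)/(6·2)=-155/88, b=Δ1−h1·(2M1+M2)/6=-41/22
seg 2: a=5, c=M2/2=-48/11, d=(M3−M2)/(6·2)=8/11, b=Δ2−h2·(2M2+M3)/6=20/11
t_q=2 → seg 1, τ=1; S=-2+-41/22·τ+273/44·τ²+-155/88·τ³=51/88

  seg 0: a=4 b=-355/44 c=0 d=91/44
  seg 1: a=-2 b=-41/22 c=273/44 d=-155/88
  seg 2: a=5 b=20/11 c=-48/11 d=8/11
S(2) = 51/88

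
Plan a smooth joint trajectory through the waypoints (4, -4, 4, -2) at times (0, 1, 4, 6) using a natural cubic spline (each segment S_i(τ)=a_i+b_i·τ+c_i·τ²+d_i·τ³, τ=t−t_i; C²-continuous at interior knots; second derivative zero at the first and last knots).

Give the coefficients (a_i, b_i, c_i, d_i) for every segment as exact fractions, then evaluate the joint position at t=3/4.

Δ: Δ0=-8, Δ1=8/3, Δ2=-3
row 1: diag=8, rhs=64; c'=3/8, d'=8
row 2: denom=10−3·3/8=71/8; d'=(-34−3·8)/(71/8)=-464/71
back: M2=-464/71
back: M1=8−3/8·-464/71=742/71
M: M0=0, M1=742/71, M2=-464/71, M3=0
seg 0: a=4, c=M0/2=0, d=(M1−M0)/(6·1)=371/213, b=Δ0−h0·(2M0+M1)/6=-2075/213
seg 1: a=-4, c=M1/2=371/71, d=(M2−M1)/(6·3)=-67/71, b=Δ1−h1·(2M1+M2)/6=-962/213
seg 2: a=4, c=M2/2=-232/71, d=(M3−M2)/(6·2)=116/213, b=Δ2−h2·(2M2+M3)/6=289/213
t_q=3/4 → seg 0, τ=3/4; S=4+-2075/213·τ+0·τ²+371/213·τ³=-11685/4544

  seg 0: a=4 b=-2075/213 c=0 d=371/213
  seg 1: a=-4 b=-962/213 c=371/71 d=-67/71
  seg 2: a=4 b=289/213 c=-232/71 d=116/213
S(3/4) = -11685/4544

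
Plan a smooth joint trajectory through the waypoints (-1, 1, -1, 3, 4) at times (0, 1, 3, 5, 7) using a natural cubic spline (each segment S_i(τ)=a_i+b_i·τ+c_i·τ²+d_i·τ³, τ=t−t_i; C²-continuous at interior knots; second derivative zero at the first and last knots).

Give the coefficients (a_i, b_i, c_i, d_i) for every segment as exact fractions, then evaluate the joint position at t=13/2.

  seg 0: a=-1 b=445/164 c=0 d=-117/164
  seg 1: a=1 b=47/82 c=-351/164 d=111/164
  seg 2: a=-1 b=11/82 c=315/164 d=-81/164
  seg 3: a=3 b=155/82 c=-171/164 d=57/328
S(13/2) = 10695/2624

Δ: Δ0=2, Δ1=-1, Δ2=2, Δ3=1/2
row 1: diag=6, rhs=-18; c'=1/3, d'=-3
row 2: denom=8−2·1/3=22/3; d'=(18−2·-3)/(22/3)=36/11
row 3: denom=8−2·3/11=82/11; d'=(-9−2·36/11)/(82/11)=-171/82
back: M3=-171/82
back: M2=36/11−3/11·-171/82=315/82
back: M1=-3−1/3·315/82=-351/82
M: M0=0, M1=-351/82, M2=315/82, M3=-171/82, M4=0
seg 0: a=-1, c=M0/2=0, d=(M1−M0)/(6·1)=-117/164, b=Δ0−h0·(2M0+M1)/6=445/164
seg 1: a=1, c=M1/2=-351/164, d=(M2−M1)/(6·2)=111/164, b=Δ1−h1·(2M1+M2)/6=47/82
seg 2: a=-1, c=M2/2=315/164, d=(M3−M2)/(6·2)=-81/164, b=Δ2−h2·(2M2+M3)/6=11/82
seg 3: a=3, c=M3/2=-171/164, d=(M4−M3)/(6·2)=57/328, b=Δ3−h3·(2M3+M4)/6=155/82
t_q=13/2 → seg 3, τ=3/2; S=3+155/82·τ+-171/164·τ²+57/328·τ³=10695/2624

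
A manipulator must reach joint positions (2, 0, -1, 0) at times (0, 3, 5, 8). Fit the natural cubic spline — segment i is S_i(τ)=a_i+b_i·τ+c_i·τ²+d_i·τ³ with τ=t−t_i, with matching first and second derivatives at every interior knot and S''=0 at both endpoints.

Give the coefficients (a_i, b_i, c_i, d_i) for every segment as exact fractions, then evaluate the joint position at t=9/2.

Δ: Δ0=-2/3, Δ1=-1/2, Δ2=1/3
row 1: diag=10, rhs=1; c'=1/5, d'=1/10
row 2: denom=10−2·1/5=48/5; d'=(5−2·1/10)/(48/5)=1/2
back: M2=1/2
back: M1=1/10−1/5·1/2=0
M: M0=0, M1=0, M2=1/2, M3=0
seg 0: a=2, c=M0/2=0, d=(M1−M0)/(6·3)=0, b=Δ0−h0·(2M0+M1)/6=-2/3
seg 1: a=0, c=M1/2=0, d=(M2−M1)/(6·2)=1/24, b=Δ1−h1·(2M1+M2)/6=-2/3
seg 2: a=-1, c=M2/2=1/4, d=(M3−M2)/(6·3)=-1/36, b=Δ2−h2·(2M2+M3)/6=-1/6
t_q=9/2 → seg 1, τ=3/2; S=0+-2/3·τ+0·τ²+1/24·τ³=-55/64

  seg 0: a=2 b=-2/3 c=0 d=0
  seg 1: a=0 b=-2/3 c=0 d=1/24
  seg 2: a=-1 b=-1/6 c=1/4 d=-1/36
S(9/2) = -55/64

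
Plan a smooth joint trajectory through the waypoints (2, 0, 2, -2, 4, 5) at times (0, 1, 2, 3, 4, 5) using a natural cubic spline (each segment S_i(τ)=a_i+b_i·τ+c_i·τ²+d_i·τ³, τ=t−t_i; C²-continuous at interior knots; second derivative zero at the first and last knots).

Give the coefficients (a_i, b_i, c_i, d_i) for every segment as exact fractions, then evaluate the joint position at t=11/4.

Δ: Δ0=-2, Δ1=2, Δ2=-4, Δ3=6, Δ4=1
row 1: diag=4, rhs=24; c'=1/4, d'=6
row 2: denom=4−1·1/4=15/4; d'=(-36−1·6)/(15/4)=-56/5
row 3: denom=4−1·4/15=56/15; d'=(60−1·-56/5)/(56/15)=267/14
row 4: denom=4−1·15/56=209/56; d'=(-30−1·267/14)/(209/56)=-2748/209
back: M4=-2748/209
back: M3=267/14−15/56·-2748/209=4722/209
back: M2=-56/5−4/15·4722/209=-3600/209
back: M1=6−1/4·-3600/209=2154/209
M: M0=0, M1=2154/209, M2=-3600/209, M3=4722/209, M4=-2748/209, M5=0
seg 0: a=2, c=M0/2=0, d=(M1−M0)/(6·1)=359/209, b=Δ0−h0·(2M0+M1)/6=-777/209
seg 1: a=0, c=M1/2=1077/209, d=(M2−M1)/(6·1)=-959/209, b=Δ1−h1·(2M1+M2)/6=300/209
seg 2: a=2, c=M2/2=-1800/209, d=(M3−M2)/(6·1)=73/11, b=Δ2−h2·(2M2+M3)/6=-423/209
seg 3: a=-2, c=M3/2=2361/209, d=(M4−M3)/(6·1)=-1245/209, b=Δ3−h3·(2M3+M4)/6=138/209
seg 4: a=4, c=M4/2=-1374/209, d=(M5−M4)/(6·1)=458/209, b=Δ4−h4·(2M4+M5)/6=1125/209
t_q=11/4 → seg 2, τ=3/4; S=2+-423/209·τ+-1800/209·τ²+73/11·τ³=-20903/13376

  seg 0: a=2 b=-777/209 c=0 d=359/209
  seg 1: a=0 b=300/209 c=1077/209 d=-959/209
  seg 2: a=2 b=-423/209 c=-1800/209 d=73/11
  seg 3: a=-2 b=138/209 c=2361/209 d=-1245/209
  seg 4: a=4 b=1125/209 c=-1374/209 d=458/209
S(11/4) = -20903/13376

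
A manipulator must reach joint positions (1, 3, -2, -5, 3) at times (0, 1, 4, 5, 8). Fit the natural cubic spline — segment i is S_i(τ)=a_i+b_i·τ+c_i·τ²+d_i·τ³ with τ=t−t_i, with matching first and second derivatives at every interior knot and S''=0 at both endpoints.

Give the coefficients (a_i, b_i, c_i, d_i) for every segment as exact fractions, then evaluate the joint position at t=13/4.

  seg 0: a=1 b=523/216 c=0 d=-91/216
  seg 1: a=3 b=125/108 c=-91/72 d=209/1944
  seg 2: a=-2 b=-761/216 c=-8/27 d=59/72
  seg 3: a=-5 b=-179/108 c=467/216 d=-467/1944
S(13/4) = 661/1536

Δ: Δ0=2, Δ1=-5/3, Δ2=-3, Δ3=8/3
row 1: diag=8, rhs=-22; c'=3/8, d'=-11/4
row 2: denom=8−3·3/8=55/8; d'=(-8−3·-11/4)/(55/8)=2/55
row 3: denom=8−1·8/55=432/55; d'=(34−1·2/55)/(432/55)=467/108
back: M3=467/108
back: M2=2/55−8/55·467/108=-16/27
back: M1=-11/4−3/8·-16/27=-91/36
M: M0=0, M1=-91/36, M2=-16/27, M3=467/108, M4=0
seg 0: a=1, c=M0/2=0, d=(M1−M0)/(6·1)=-91/216, b=Δ0−h0·(2M0+M1)/6=523/216
seg 1: a=3, c=M1/2=-91/72, d=(M2−M1)/(6·3)=209/1944, b=Δ1−h1·(2M1+M2)/6=125/108
seg 2: a=-2, c=M2/2=-8/27, d=(M3−M2)/(6·1)=59/72, b=Δ2−h2·(2M2+M3)/6=-761/216
seg 3: a=-5, c=M3/2=467/216, d=(M4−M3)/(6·3)=-467/1944, b=Δ3−h3·(2M3+M4)/6=-179/108
t_q=13/4 → seg 1, τ=9/4; S=3+125/108·τ+-91/72·τ²+209/1944·τ³=661/1536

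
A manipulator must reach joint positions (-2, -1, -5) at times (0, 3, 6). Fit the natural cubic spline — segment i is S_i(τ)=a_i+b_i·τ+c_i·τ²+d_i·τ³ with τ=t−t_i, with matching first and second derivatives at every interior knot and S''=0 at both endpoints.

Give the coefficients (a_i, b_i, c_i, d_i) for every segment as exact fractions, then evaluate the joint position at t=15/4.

  seg 0: a=-2 b=3/4 c=0 d=-5/108
  seg 1: a=-1 b=-1/2 c=-5/12 d=5/108
S(15/4) = -407/256

Δ: Δ0=1/3, Δ1=-4/3
row 1: diag=12, rhs=-10; c'=1/4, d'=-5/6
back: M1=-5/6
M: M0=0, M1=-5/6, M2=0
seg 0: a=-2, c=M0/2=0, d=(M1−M0)/(6·3)=-5/108, b=Δ0−h0·(2M0+M1)/6=3/4
seg 1: a=-1, c=M1/2=-5/12, d=(M2−M1)/(6·3)=5/108, b=Δ1−h1·(2M1+M2)/6=-1/2
t_q=15/4 → seg 1, τ=3/4; S=-1+-1/2·τ+-5/12·τ²+5/108·τ³=-407/256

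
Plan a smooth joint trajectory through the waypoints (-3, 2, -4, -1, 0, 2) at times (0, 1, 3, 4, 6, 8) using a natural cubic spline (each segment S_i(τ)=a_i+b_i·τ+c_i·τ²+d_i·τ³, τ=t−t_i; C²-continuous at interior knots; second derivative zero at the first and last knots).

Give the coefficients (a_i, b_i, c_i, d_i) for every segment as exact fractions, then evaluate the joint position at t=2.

  seg 0: a=-3 b=277/40 c=0 d=-77/40
  seg 1: a=2 b=23/20 c=-231/40 d=37/20
  seg 2: a=-4 b=1/4 c=213/40 d=-103/40
  seg 3: a=-1 b=127/40 c=-12/5 d=17/32
  seg 4: a=0 b=-1/20 c=63/80 d=-21/160
S(2) = -31/40

Δ: Δ0=5, Δ1=-3, Δ2=3, Δ3=1/2, Δ4=1
row 1: diag=6, rhs=-48; c'=1/3, d'=-8
row 2: denom=6−2·1/3=16/3; d'=(36−2·-8)/(16/3)=39/4
row 3: denom=6−1·3/16=93/16; d'=(-15−1·39/4)/(93/16)=-132/31
row 4: denom=8−2·32/93=680/93; d'=(3−2·-132/31)/(680/93)=63/40
back: M4=63/40
back: M3=-132/31−32/93·63/40=-24/5
back: M2=39/4−3/16·-24/5=213/20
back: M1=-8−1/3·213/20=-231/20
M: M0=0, M1=-231/20, M2=213/20, M3=-24/5, M4=63/40, M5=0
seg 0: a=-3, c=M0/2=0, d=(M1−M0)/(6·1)=-77/40, b=Δ0−h0·(2M0+M1)/6=277/40
seg 1: a=2, c=M1/2=-231/40, d=(M2−M1)/(6·2)=37/20, b=Δ1−h1·(2M1+M2)/6=23/20
seg 2: a=-4, c=M2/2=213/40, d=(M3−M2)/(6·1)=-103/40, b=Δ2−h2·(2M2+M3)/6=1/4
seg 3: a=-1, c=M3/2=-12/5, d=(M4−M3)/(6·2)=17/32, b=Δ3−h3·(2M3+M4)/6=127/40
seg 4: a=0, c=M4/2=63/80, d=(M5−M4)/(6·2)=-21/160, b=Δ4−h4·(2M4+M5)/6=-1/20
t_q=2 → seg 1, τ=1; S=2+23/20·τ+-231/40·τ²+37/20·τ³=-31/40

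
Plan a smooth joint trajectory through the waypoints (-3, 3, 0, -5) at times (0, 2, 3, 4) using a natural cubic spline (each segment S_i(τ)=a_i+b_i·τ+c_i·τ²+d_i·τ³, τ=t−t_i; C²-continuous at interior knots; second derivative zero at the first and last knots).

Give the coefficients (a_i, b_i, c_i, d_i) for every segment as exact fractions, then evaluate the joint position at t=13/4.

Δ: Δ0=3, Δ1=-3, Δ2=-5
row 1: diag=6, rhs=-36; c'=1/6, d'=-6
row 2: denom=4−1·1/6=23/6; d'=(-12−1·-6)/(23/6)=-36/23
back: M2=-36/23
back: M1=-6−1/6·-36/23=-132/23
M: M0=0, M1=-132/23, M2=-36/23, M3=0
seg 0: a=-3, c=M0/2=0, d=(M1−M0)/(6·2)=-11/23, b=Δ0−h0·(2M0+M1)/6=113/23
seg 1: a=3, c=M1/2=-66/23, d=(M2−M1)/(6·1)=16/23, b=Δ1−h1·(2M1+M2)/6=-19/23
seg 2: a=0, c=M2/2=-18/23, d=(M3−M2)/(6·1)=6/23, b=Δ2−h2·(2M2+M3)/6=-103/23
t_q=13/4 → seg 2, τ=1/4; S=0+-103/23·τ+-18/23·τ²+6/23·τ³=-857/736

  seg 0: a=-3 b=113/23 c=0 d=-11/23
  seg 1: a=3 b=-19/23 c=-66/23 d=16/23
  seg 2: a=0 b=-103/23 c=-18/23 d=6/23
S(13/4) = -857/736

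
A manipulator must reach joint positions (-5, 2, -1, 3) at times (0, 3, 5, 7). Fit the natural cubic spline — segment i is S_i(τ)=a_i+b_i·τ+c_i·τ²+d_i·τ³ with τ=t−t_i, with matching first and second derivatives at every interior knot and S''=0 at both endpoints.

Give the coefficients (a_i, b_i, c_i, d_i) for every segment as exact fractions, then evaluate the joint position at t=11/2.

Δ: Δ0=7/3, Δ1=-3/2, Δ2=2
row 1: diag=10, rhs=-23; c'=1/5, d'=-23/10
row 2: denom=8−2·1/5=38/5; d'=(21−2·-23/10)/(38/5)=64/19
back: M2=64/19
back: M1=-23/10−1/5·64/19=-113/38
M: M0=0, M1=-113/38, M2=64/19, M3=0
seg 0: a=-5, c=M0/2=0, d=(M1−M0)/(6·3)=-113/684, b=Δ0−h0·(2M0+M1)/6=871/228
seg 1: a=2, c=M1/2=-113/76, d=(M2−M1)/(6·2)=241/456, b=Δ1−h1·(2M1+M2)/6=-73/114
seg 2: a=-1, c=M2/2=32/19, d=(M3−M2)/(6·2)=-16/57, b=Δ2−h2·(2M2+M3)/6=-14/57
t_q=11/2 → seg 2, τ=1/2; S=-1+-14/57·τ+32/19·τ²+-16/57·τ³=-14/19

  seg 0: a=-5 b=871/228 c=0 d=-113/684
  seg 1: a=2 b=-73/114 c=-113/76 d=241/456
  seg 2: a=-1 b=-14/57 c=32/19 d=-16/57
S(11/2) = -14/19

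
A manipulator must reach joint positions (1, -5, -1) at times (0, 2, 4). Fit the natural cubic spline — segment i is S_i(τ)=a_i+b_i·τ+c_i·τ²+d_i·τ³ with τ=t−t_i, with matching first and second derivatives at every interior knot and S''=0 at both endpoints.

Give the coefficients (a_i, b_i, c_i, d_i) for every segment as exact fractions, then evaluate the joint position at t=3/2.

Δ: Δ0=-3, Δ1=2
row 1: diag=8, rhs=30; c'=1/4, d'=15/4
back: M1=15/4
M: M0=0, M1=15/4, M2=0
seg 0: a=1, c=M0/2=0, d=(M1−M0)/(6·2)=5/16, b=Δ0−h0·(2M0+M1)/6=-17/4
seg 1: a=-5, c=M1/2=15/8, d=(M2−M1)/(6·2)=-5/16, b=Δ1−h1·(2M1+M2)/6=-1/2
t_q=3/2 → seg 0, τ=3/2; S=1+-17/4·τ+0·τ²+5/16·τ³=-553/128

  seg 0: a=1 b=-17/4 c=0 d=5/16
  seg 1: a=-5 b=-1/2 c=15/8 d=-5/16
S(3/2) = -553/128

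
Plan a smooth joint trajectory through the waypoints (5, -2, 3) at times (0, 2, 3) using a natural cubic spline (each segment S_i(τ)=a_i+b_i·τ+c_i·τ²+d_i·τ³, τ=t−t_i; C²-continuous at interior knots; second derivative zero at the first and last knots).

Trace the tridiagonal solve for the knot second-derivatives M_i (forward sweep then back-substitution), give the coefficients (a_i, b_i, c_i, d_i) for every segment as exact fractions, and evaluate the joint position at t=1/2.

  seg 0: a=5 b=-19/3 c=0 d=17/24
  seg 1: a=-2 b=13/6 c=17/4 d=-17/12
S(1/2) = 123/64

Δ: Δ0=-7/2, Δ1=5
row 1: diag=6, rhs=51; c'=1/6, d'=17/2
back: M1=17/2
M: M0=0, M1=17/2, M2=0
seg 0: a=5, c=M0/2=0, d=(M1−M0)/(6·2)=17/24, b=Δ0−h0·(2M0+M1)/6=-19/3
seg 1: a=-2, c=M1/2=17/4, d=(M2−M1)/(6·1)=-17/12, b=Δ1−h1·(2M1+M2)/6=13/6
t_q=1/2 → seg 0, τ=1/2; S=5+-19/3·τ+0·τ²+17/24·τ³=123/64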